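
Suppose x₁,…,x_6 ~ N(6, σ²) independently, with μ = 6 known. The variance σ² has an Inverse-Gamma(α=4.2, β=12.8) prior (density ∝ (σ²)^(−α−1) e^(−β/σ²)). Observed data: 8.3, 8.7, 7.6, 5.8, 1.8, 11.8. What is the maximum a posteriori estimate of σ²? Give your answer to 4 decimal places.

σ̂²_MAP = 5.6134

Sum of squared deviations about the known mean: SS = (8.3−6)² + (8.7−6)² + (7.6−6)² + (5.8−6)² + (1.8−6)² + (11.8−6)² = 66.46.
The Normal likelihood contributes (σ²)^(−n/2) exp(−SS/(2σ²)), so the posterior is Inverse-Gamma(α + n/2, β + SS/2) = Inverse-Gamma(7.2, 46.03).
The mode of Inverse-Gamma(a, b) is b/(a+1) = 46.03/8.2 ≈ 5.6134.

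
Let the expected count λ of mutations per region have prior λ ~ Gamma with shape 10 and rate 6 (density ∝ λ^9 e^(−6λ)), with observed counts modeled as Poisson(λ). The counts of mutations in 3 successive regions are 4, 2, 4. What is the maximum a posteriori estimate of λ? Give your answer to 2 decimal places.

λ̂_MAP = 2.11

Σxᵢ = 4+2+4 = 10, with n = 3.
Posterior ∝ λ^9e^(−6λ) · λ^10e^(−3λ) = λ^19e^(−9λ), i.e. Gamma(shape=20, rate=9).
The mode of a Gamma(a, b) with a ≥ 1 (shape–rate) is (a−1)/b = 19/9 ≈ 2.11.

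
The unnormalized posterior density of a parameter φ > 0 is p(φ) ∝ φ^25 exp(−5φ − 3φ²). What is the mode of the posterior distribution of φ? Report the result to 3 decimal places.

ℓ'(φ) = 25/φ − 5 − 6φ. Setting this to zero and multiplying by φ: 6φ² + 5φ − 25 = 0.
φ = (−5 + √(5² + 4·6·25)) / (2·6) = (−5 + √625) / 12 = (−5 + 25)/12 = 5/3.
ℓ''(φ) = −25/φ² − 6 < 0, confirming a maximum.

φ̂_MAP = 1.667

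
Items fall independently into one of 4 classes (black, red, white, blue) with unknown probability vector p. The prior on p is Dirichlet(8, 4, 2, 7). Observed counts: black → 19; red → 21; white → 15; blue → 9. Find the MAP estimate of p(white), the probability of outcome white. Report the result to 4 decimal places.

The posterior is Dirichlet(αᵢ + nᵢ) = Dirichlet(27, 25, 17, 16).
For a Dirichlet(a₁,…,a_K) with all aᵢ > 1, the mode has j-th component (aⱼ − 1)/(Σaᵢ − K).
Here Σaᵢ = 85 and K = 4, so p(white) = (17 − 1)/(85 − 4) = 16/81 ≈ 0.1975.

MAP estimate of p(white) = 0.1975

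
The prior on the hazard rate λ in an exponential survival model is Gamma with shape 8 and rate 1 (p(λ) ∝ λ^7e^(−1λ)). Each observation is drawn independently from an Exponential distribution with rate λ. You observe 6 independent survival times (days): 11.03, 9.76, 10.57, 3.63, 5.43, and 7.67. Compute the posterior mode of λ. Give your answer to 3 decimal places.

The Exponential(rate=λ) likelihood is ∝ λ^n e^(−λΣtᵢ). Here n = 6 and Σtᵢ = 11.03 + 9.76 + 10.57 + 3.63 + 5.43 + 7.67 = 48.09.
Posterior ∝ λ^7e^(−1λ) · λ^6e^(−48.09λ) = λ^13e^(−49.09λ), i.e. Gamma(14, 49.09).
Mode = (a−1)/b = 13/49.09 ≈ 0.265.

λ̂_MAP = 0.265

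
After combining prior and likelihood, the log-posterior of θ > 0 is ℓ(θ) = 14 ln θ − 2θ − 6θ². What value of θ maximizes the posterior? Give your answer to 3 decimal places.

θ̂_MAP = 1.000

ℓ'(θ) = 14/θ − 2 − 12θ. Setting this to zero and multiplying by θ: 12θ² + 2θ − 14 = 0.
θ = (−2 + √(2² + 4·12·14)) / (2·12) = (−2 + √676) / 24 = (−2 + 26)/24 = 1.
ℓ''(θ) = −14/θ² − 12 < 0, confirming a maximum.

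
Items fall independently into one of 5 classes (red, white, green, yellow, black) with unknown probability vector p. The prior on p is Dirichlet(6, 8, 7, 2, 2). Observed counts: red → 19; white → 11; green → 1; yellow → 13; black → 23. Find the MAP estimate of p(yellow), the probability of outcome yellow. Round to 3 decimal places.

The posterior is Dirichlet(αᵢ + nᵢ) = Dirichlet(25, 19, 8, 15, 25).
For a Dirichlet(a₁,…,a_K) with all aᵢ > 1, the mode has j-th component (aⱼ − 1)/(Σaᵢ − K).
Here Σaᵢ = 92 and K = 5, so p(yellow) = (15 − 1)/(92 − 5) = 14/87 ≈ 0.161.

MAP estimate of p(yellow) = 0.161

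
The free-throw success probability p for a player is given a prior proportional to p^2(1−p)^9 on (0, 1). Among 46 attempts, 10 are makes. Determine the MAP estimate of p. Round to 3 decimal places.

p̂_MAP = 0.211

The prior density ∝ p^2(1−p)^9 is the kernel of Beta(3, 10).
Data: 10 successes in 46 trials. The binomial likelihood contributes p^10(1−p)^36, so the posterior is Beta(3+10, 10+36) = Beta(13, 46).
For Beta(a, b) with a, b > 1 the mode is (a−1)/(a+b−2) = 12/57 ≈ 0.211.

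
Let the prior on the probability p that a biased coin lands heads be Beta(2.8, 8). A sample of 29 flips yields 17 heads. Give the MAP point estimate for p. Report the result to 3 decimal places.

Prior: Beta(2.8, 8).
Data: 17 successes in 29 trials. The binomial likelihood contributes p^17(1−p)^12, so the posterior is Beta(2.8+17, 8+12) = Beta(19.8, 20).
For Beta(a, b) with a, b > 1 the mode is (a−1)/(a+b−2) = 18.8/37.8 ≈ 0.497.

p̂_MAP = 0.497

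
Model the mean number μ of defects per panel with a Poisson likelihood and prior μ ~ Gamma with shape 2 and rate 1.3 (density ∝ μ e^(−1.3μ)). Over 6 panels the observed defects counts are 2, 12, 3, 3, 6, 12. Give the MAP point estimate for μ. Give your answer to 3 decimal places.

Σxᵢ = 2+12+3+3+6+12 = 38, with n = 6.
Posterior ∝ μe^(−1.3μ) · μ^38e^(−6μ) = μ^39e^(−7.3μ), i.e. Gamma(shape=40, rate=7.3).
The mode of a Gamma(a, b) with a ≥ 1 (shape–rate) is (a−1)/b = 39/7.3 ≈ 5.342.

μ̂_MAP = 5.342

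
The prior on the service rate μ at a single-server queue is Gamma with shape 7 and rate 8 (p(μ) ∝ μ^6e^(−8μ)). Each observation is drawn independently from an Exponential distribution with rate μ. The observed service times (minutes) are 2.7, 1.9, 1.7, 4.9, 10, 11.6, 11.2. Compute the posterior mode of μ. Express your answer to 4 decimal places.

μ̂_MAP = 0.2500

The Exponential(rate=μ) likelihood is ∝ μ^n e^(−μΣtᵢ). Here n = 7 and Σtᵢ = 2.7 + 1.9 + 1.7 + 4.9 + 10 + 11.6 + 11.2 = 44.
Posterior ∝ μ^6e^(−8μ) · μ^7e^(−44μ) = μ^13e^(−52μ), i.e. Gamma(14, 52).
Mode = (a−1)/b = 13/52 ≈ 0.2500.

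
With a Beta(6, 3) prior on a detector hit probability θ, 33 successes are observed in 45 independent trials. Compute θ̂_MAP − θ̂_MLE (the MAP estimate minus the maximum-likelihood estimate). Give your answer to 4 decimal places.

Posterior is Beta(39, 15); MAP = (39−1)/(54−2) = 38/52 ≈ 0.73077.
MLE ignores the prior: θ̂_MLE = k/n = 33/45 ≈ 0.73333.
Difference = 38/52 − 33/45 = -1/390 ≈ -0.0026.

MAP − MLE = -0.0026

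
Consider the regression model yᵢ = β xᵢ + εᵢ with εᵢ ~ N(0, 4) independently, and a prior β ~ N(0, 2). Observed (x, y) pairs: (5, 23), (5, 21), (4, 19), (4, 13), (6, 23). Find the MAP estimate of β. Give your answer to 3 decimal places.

β̂_MAP = 4.050

log p(β | y) = −Σ(yᵢ − βxᵢ)²/(2·4) − β²/(2·2) + const.
Setting the derivative to zero: Σxᵢ(yᵢ − βxᵢ)/4 − β/2 = 0, so β = Σxᵢyᵢ / (Σxᵢ² + σ²/τ²).
Σxᵢyᵢ = 5·23 + 5·21 + 4·19 + 4·13 + 6·23 = 486; Σxᵢ² = 118; σ²/τ² = 2.
β̂_MAP = 486 / (118 + 2) = 486/120 ≈ 4.050.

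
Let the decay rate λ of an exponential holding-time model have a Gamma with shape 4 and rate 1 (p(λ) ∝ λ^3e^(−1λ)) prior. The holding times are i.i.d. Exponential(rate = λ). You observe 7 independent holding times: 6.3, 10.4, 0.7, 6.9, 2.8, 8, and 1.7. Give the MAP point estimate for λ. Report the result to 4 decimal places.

λ̂_MAP = 0.2646

The Exponential(rate=λ) likelihood is ∝ λ^n e^(−λΣtᵢ). Here n = 7 and Σtᵢ = 6.3 + 10.4 + 0.7 + 6.9 + 2.8 + 8 + 1.7 = 36.8.
Posterior ∝ λ^3e^(−1λ) · λ^7e^(−36.8λ) = λ^10e^(−37.8λ), i.e. Gamma(11, 37.8).
Mode = (a−1)/b = 10/37.8 ≈ 0.2646.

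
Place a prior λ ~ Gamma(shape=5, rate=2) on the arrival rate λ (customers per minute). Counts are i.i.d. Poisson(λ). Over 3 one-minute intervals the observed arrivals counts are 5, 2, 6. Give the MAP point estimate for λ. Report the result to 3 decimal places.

λ̂_MAP = 3.400

Σxᵢ = 5+2+6 = 13, with n = 3.
Posterior ∝ λ^4e^(−2λ) · λ^13e^(−3λ) = λ^17e^(−5λ), i.e. Gamma(shape=18, rate=5).
The mode of a Gamma(a, b) with a ≥ 1 (shape–rate) is (a−1)/b = 17/5 ≈ 3.400.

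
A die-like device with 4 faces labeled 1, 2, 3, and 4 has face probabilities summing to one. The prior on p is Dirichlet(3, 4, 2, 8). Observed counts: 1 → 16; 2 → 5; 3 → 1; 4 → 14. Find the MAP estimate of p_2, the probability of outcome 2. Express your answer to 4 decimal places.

The posterior is Dirichlet(αᵢ + nᵢ) = Dirichlet(19, 9, 3, 22).
For a Dirichlet(a₁,…,a_K) with all aᵢ > 1, the mode has j-th component (aⱼ − 1)/(Σaᵢ − K).
Here Σaᵢ = 53 and K = 4, so p_2 = (9 − 1)/(53 − 4) = 8/49 ≈ 0.1633.

MAP estimate: 0.1633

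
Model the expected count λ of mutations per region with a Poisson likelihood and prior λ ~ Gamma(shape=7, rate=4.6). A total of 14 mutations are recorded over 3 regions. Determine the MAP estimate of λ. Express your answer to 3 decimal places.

Σxᵢ = 14, n = 3.
Posterior ∝ λ^6e^(−4.6λ) · λ^14e^(−3λ) = λ^20e^(−7.6λ), i.e. Gamma(shape=21, rate=7.6).
The mode of a Gamma(a, b) with a ≥ 1 (shape–rate) is (a−1)/b = 20/7.6 ≈ 2.632.

λ̂_MAP = 2.632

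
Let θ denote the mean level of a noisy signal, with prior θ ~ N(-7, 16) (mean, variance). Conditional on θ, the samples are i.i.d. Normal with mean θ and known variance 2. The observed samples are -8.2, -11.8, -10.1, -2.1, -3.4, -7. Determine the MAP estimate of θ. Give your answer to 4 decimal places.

θ̂_MAP = -7.0980

n = 6; x̄ = ((-8.2) + (-11.8) + (-10.1) + (-2.1) + (-3.4) + (-7))/6 = -42.6/6 = -7.1.
For a Normal prior and Normal likelihood with known variance, the posterior is Normal; its mode equals its mean, the precision-weighted average.
Prior precision 1/σ₀² = 1/16 = 0.0625; data precision n/σ² = 6/2 = 3.
θ̂ = (0.0625·(-7) + 3·(-7.1)) / (0.0625 + 3) = (-21.7375)/3.0625 = -1739/245 ≈ -7.0980.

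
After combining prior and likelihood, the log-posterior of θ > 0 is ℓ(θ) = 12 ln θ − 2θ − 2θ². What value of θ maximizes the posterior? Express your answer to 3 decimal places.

θ̂_MAP = 1.500

ℓ'(θ) = 12/θ − 2 − 4θ. Setting this to zero and multiplying by θ: 4θ² + 2θ − 12 = 0.
θ = (−2 + √(2² + 4·4·12)) / (2·4) = (−2 + √196) / 8 = (−2 + 14)/8 = 3/2.
ℓ''(θ) = −12/θ² − 4 < 0, confirming a maximum.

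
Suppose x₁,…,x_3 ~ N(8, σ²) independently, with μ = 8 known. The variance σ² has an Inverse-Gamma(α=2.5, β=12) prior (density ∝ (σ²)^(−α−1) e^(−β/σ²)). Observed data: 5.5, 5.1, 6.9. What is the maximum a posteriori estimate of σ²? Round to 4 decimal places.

Sum of squared deviations about the known mean: SS = (5.5−8)² + (5.1−8)² + (6.9−8)² = 15.87.
The Normal likelihood contributes (σ²)^(−n/2) exp(−SS/(2σ²)), so the posterior is Inverse-Gamma(α + n/2, β + SS/2) = Inverse-Gamma(4, 19.935).
The mode of Inverse-Gamma(a, b) is b/(a+1) = 19.935/5 ≈ 3.9870.

σ̂²_MAP = 3.9870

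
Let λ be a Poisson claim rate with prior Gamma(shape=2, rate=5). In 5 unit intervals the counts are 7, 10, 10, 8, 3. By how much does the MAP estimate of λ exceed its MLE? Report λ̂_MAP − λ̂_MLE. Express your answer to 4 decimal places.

MAP − MLE = -3.7000

Σxᵢ = 38. Posterior is Gamma(40, 10); MAP = (40−1)/10 = 39/10 ≈ 3.90000.
MLE = x̄ = 38/5 ≈ 7.60000.
Difference = 39/10 − 38/5 = -37/10 ≈ -3.7000.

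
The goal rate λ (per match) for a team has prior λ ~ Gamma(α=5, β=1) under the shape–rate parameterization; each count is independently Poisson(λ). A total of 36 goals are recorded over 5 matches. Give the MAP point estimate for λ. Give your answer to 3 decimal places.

λ̂_MAP = 6.667

Σxᵢ = 36, n = 5.
Posterior ∝ λ^4e^(−1λ) · λ^36e^(−5λ) = λ^40e^(−6λ), i.e. Gamma(shape=41, rate=6).
The mode of a Gamma(a, b) with a ≥ 1 (shape–rate) is (a−1)/b = 40/6 ≈ 6.667.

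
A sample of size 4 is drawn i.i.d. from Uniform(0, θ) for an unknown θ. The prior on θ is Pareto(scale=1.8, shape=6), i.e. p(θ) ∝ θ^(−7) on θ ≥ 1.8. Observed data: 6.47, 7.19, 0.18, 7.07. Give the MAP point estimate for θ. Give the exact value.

The Uniform(0, θ) likelihood is θ^(−n) for θ ≥ max(xᵢ), zero otherwise. Here max(xᵢ) = 7.19.
Posterior ∝ θ^(−7) · θ^(−4) = θ^(−11) on θ ≥ max(1.8, 7.19) = 7.19.
This density is strictly decreasing in θ, so the posterior mode lies at the lower boundary of the support.

θ̂_MAP = 7.19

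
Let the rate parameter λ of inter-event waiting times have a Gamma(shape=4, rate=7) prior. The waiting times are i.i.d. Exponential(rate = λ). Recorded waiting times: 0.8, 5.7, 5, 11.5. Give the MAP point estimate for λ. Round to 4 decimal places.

The Exponential(rate=λ) likelihood is ∝ λ^n e^(−λΣtᵢ). Here n = 4 and Σtᵢ = 0.8 + 5.7 + 5 + 11.5 = 23.
Posterior ∝ λ^3e^(−7λ) · λ^4e^(−23λ) = λ^7e^(−30λ), i.e. Gamma(8, 30).
Mode = (a−1)/b = 7/30 ≈ 0.2333.

λ̂_MAP = 0.2333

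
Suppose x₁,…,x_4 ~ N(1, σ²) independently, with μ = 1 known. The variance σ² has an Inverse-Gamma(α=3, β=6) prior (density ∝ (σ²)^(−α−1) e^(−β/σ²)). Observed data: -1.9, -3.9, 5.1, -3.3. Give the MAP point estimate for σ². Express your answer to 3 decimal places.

Sum of squared deviations about the known mean: SS = (-1.9−1)² + (-3.9−1)² + (5.1−1)² + (-3.3−1)² = 67.72.
The Normal likelihood contributes (σ²)^(−n/2) exp(−SS/(2σ²)), so the posterior is Inverse-Gamma(α + n/2, β + SS/2) = Inverse-Gamma(5, 39.86).
The mode of Inverse-Gamma(a, b) is b/(a+1) = 39.86/6 ≈ 6.643.

σ̂²_MAP = 6.643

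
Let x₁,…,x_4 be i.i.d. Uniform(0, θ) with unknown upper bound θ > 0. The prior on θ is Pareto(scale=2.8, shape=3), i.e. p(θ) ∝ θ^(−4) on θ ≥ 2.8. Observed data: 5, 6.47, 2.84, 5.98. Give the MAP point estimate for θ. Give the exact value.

θ̂_MAP = 6.47

The Uniform(0, θ) likelihood is θ^(−n) for θ ≥ max(xᵢ), zero otherwise. Here max(xᵢ) = 6.47.
Posterior ∝ θ^(−4) · θ^(−4) = θ^(−8) on θ ≥ max(2.8, 6.47) = 6.47.
This density is strictly decreasing in θ, so the posterior mode lies at the lower boundary of the support.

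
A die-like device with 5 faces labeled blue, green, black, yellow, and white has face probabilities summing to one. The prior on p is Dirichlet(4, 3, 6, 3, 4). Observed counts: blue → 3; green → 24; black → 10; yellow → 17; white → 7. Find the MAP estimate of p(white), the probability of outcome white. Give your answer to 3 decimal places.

MAP estimate of p(white) = 0.132

The posterior is Dirichlet(αᵢ + nᵢ) = Dirichlet(7, 27, 16, 20, 11).
For a Dirichlet(a₁,…,a_K) with all aᵢ > 1, the mode has j-th component (aⱼ − 1)/(Σaᵢ − K).
Here Σaᵢ = 81 and K = 5, so p(white) = (11 − 1)/(81 − 5) = 10/76 ≈ 0.132.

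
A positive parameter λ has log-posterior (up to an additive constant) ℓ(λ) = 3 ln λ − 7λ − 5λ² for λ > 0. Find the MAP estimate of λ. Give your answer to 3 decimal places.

λ̂_MAP = 0.300

ℓ'(λ) = 3/λ − 7 − 10λ. Setting this to zero and multiplying by λ: 10λ² + 7λ − 3 = 0.
λ = (−7 + √(7² + 4·10·3)) / (2·10) = (−7 + √169) / 20 = (−7 + 13)/20 = 3/10.
ℓ''(λ) = −3/λ² − 10 < 0, confirming a maximum.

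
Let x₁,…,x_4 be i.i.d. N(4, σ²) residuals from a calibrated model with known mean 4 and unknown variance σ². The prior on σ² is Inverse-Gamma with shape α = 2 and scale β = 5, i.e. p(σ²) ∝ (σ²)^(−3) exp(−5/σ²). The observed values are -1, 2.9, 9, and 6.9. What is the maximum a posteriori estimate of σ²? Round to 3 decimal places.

Sum of squared deviations about the known mean: SS = (-1−4)² + (2.9−4)² + (9−4)² + (6.9−4)² = 59.62.
The Normal likelihood contributes (σ²)^(−n/2) exp(−SS/(2σ²)), so the posterior is Inverse-Gamma(α + n/2, β + SS/2) = Inverse-Gamma(4, 34.81).
The mode of Inverse-Gamma(a, b) is b/(a+1) = 34.81/5 ≈ 6.962.

σ̂²_MAP = 6.962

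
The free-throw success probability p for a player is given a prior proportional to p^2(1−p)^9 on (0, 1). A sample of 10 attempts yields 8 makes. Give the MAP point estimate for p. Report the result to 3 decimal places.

p̂_MAP = 0.476

The prior density ∝ p^2(1−p)^9 is the kernel of Beta(3, 10).
Data: 8 successes in 10 trials. The binomial likelihood contributes p^8(1−p)^2, so the posterior is Beta(3+8, 10+2) = Beta(11, 12).
For Beta(a, b) with a, b > 1 the mode is (a−1)/(a+b−2) = 10/21 ≈ 0.476.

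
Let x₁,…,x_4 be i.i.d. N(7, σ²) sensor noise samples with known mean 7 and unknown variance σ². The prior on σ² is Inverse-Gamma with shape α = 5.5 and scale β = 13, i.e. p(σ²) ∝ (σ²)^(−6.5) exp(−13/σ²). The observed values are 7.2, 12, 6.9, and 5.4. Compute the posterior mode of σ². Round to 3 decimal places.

Sum of squared deviations about the known mean: SS = (7.2−7)² + (12−7)² + (6.9−7)² + (5.4−7)² = 27.61.
The Normal likelihood contributes (σ²)^(−n/2) exp(−SS/(2σ²)), so the posterior is Inverse-Gamma(α + n/2, β + SS/2) = Inverse-Gamma(7.5, 26.805).
The mode of Inverse-Gamma(a, b) is b/(a+1) = 26.805/8.5 ≈ 3.154.

σ̂²_MAP = 3.154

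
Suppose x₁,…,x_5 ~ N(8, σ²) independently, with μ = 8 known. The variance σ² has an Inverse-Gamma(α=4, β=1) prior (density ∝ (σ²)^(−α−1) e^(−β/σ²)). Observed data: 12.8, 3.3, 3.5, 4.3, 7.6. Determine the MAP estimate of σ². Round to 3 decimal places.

σ̂²_MAP = 5.415

Sum of squared deviations about the known mean: SS = (12.8−8)² + (3.3−8)² + (3.5−8)² + (4.3−8)² + (7.6−8)² = 79.23.
The Normal likelihood contributes (σ²)^(−n/2) exp(−SS/(2σ²)), so the posterior is Inverse-Gamma(α + n/2, β + SS/2) = Inverse-Gamma(6.5, 40.615).
The mode of Inverse-Gamma(a, b) is b/(a+1) = 40.615/7.5 ≈ 5.415.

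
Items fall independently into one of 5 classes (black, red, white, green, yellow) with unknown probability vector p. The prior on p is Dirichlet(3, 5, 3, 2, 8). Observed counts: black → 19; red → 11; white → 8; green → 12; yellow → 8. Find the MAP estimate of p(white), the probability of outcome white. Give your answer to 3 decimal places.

MAP estimate of p(white) = 0.135

The posterior is Dirichlet(αᵢ + nᵢ) = Dirichlet(22, 16, 11, 14, 16).
For a Dirichlet(a₁,…,a_K) with all aᵢ > 1, the mode has j-th component (aⱼ − 1)/(Σaᵢ − K).
Here Σaᵢ = 79 and K = 5, so p(white) = (11 − 1)/(79 − 5) = 10/74 ≈ 0.135.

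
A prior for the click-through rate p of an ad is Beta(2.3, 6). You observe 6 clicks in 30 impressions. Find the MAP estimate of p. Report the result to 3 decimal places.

p̂_MAP = 0.201

Prior: Beta(2.3, 6).
Data: 6 successes in 30 trials. The binomial likelihood contributes p^6(1−p)^24, so the posterior is Beta(2.3+6, 6+24) = Beta(8.3, 30).
For Beta(a, b) with a, b > 1 the mode is (a−1)/(a+b−2) = 7.3/36.3 ≈ 0.201.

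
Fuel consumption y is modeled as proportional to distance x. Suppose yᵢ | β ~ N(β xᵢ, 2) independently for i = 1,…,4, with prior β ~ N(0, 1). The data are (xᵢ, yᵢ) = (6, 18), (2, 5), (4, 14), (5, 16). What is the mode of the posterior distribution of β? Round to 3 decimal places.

β̂_MAP = 3.060

log p(β | y) = −Σ(yᵢ − βxᵢ)²/(2·2) − β²/(2·1) + const.
Setting the derivative to zero: Σxᵢ(yᵢ − βxᵢ)/2 − β/1 = 0, so β = Σxᵢyᵢ / (Σxᵢ² + σ²/τ²).
Σxᵢyᵢ = 6·18 + 2·5 + 4·14 + 5·16 = 254; Σxᵢ² = 81; σ²/τ² = 2.
β̂_MAP = 254 / (81 + 2) = 254/83 ≈ 3.060.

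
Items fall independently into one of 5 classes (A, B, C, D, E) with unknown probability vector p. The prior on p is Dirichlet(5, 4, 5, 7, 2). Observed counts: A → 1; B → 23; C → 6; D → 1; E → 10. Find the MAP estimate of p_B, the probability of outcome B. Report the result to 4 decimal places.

The posterior is Dirichlet(αᵢ + nᵢ) = Dirichlet(6, 27, 11, 8, 12).
For a Dirichlet(a₁,…,a_K) with all aᵢ > 1, the mode has j-th component (aⱼ − 1)/(Σaᵢ − K).
Here Σaᵢ = 64 and K = 5, so p_B = (27 − 1)/(64 − 5) = 26/59 ≈ 0.4407.

MAP estimate of p_B = 0.4407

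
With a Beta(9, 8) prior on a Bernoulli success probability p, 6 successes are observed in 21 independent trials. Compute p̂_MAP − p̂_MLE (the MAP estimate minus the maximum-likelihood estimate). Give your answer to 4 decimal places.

MAP − MLE = 0.1032

Posterior is Beta(15, 23); MAP = (15−1)/(38−2) = 14/36 ≈ 0.38889.
MLE ignores the prior: p̂_MLE = k/n = 6/21 ≈ 0.28571.
Difference = 14/36 − 6/21 = 13/126 ≈ 0.1032.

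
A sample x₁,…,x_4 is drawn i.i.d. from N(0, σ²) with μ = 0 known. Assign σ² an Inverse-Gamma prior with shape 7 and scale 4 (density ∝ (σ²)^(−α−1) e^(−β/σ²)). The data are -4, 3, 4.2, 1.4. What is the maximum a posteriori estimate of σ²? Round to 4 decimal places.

Sum of squared deviations about the known mean: SS = (-4−0)² + (3−0)² + (4.2−0)² + (1.4−0)² = 44.6.
The Normal likelihood contributes (σ²)^(−n/2) exp(−SS/(2σ²)), so the posterior is Inverse-Gamma(α + n/2, β + SS/2) = Inverse-Gamma(9, 26.3).
The mode of Inverse-Gamma(a, b) is b/(a+1) = 26.3/10 ≈ 2.6300.

σ̂²_MAP = 2.6300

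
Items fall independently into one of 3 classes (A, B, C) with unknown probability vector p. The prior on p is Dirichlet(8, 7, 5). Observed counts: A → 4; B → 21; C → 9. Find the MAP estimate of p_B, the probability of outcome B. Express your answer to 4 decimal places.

MAP estimate of p_B = 0.5294

The posterior is Dirichlet(αᵢ + nᵢ) = Dirichlet(12, 28, 14).
For a Dirichlet(a₁,…,a_K) with all aᵢ > 1, the mode has j-th component (aⱼ − 1)/(Σaᵢ − K).
Here Σaᵢ = 54 and K = 3, so p_B = (28 − 1)/(54 − 3) = 27/51 ≈ 0.5294.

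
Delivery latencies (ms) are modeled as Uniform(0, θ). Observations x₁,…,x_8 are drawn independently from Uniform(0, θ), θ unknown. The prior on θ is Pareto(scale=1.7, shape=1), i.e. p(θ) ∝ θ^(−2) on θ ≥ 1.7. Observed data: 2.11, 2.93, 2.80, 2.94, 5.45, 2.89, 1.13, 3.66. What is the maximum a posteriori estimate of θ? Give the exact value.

The Uniform(0, θ) likelihood is θ^(−n) for θ ≥ max(xᵢ), zero otherwise. Here max(xᵢ) = 5.45.
Posterior ∝ θ^(−2) · θ^(−8) = θ^(−10) on θ ≥ max(1.7, 5.45) = 5.45.
This density is strictly decreasing in θ, so the posterior mode lies at the lower boundary of the support.

θ̂_MAP = 5.45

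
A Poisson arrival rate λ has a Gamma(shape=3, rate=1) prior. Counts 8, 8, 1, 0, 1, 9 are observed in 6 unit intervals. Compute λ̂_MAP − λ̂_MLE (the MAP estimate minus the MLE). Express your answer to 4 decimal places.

Σxᵢ = 27. Posterior is Gamma(30, 7); MAP = (30−1)/7 = 29/7 ≈ 4.14286.
MLE = x̄ = 27/6 ≈ 4.50000.
Difference = 29/7 − 27/6 = -5/14 ≈ -0.3571.

MAP − MLE = -0.3571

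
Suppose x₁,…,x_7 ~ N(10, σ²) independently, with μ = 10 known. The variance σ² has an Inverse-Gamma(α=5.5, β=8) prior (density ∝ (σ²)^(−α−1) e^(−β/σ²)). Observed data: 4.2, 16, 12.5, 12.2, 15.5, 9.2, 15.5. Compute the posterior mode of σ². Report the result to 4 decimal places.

Sum of squared deviations about the known mean: SS = (4.2−10)² + (16−10)² + (12.5−10)² + (12.2−10)² + (15.5−10)² + (9.2−10)² + (15.5−10)² = 141.87.
The Normal likelihood contributes (σ²)^(−n/2) exp(−SS/(2σ²)), so the posterior is Inverse-Gamma(α + n/2, β + SS/2) = Inverse-Gamma(9, 78.935).
The mode of Inverse-Gamma(a, b) is b/(a+1) = 78.935/10 ≈ 7.8935.

σ̂²_MAP = 7.8935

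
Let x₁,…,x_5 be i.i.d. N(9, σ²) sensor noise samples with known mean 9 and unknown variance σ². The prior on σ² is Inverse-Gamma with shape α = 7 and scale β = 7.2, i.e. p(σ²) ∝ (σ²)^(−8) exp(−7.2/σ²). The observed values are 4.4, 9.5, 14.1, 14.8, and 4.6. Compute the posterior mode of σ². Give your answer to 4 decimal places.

σ̂²_MAP = 5.4676

Sum of squared deviations about the known mean: SS = (4.4−9)² + (9.5−9)² + (14.1−9)² + (14.8−9)² + (4.6−9)² = 100.42.
The Normal likelihood contributes (σ²)^(−n/2) exp(−SS/(2σ²)), so the posterior is Inverse-Gamma(α + n/2, β + SS/2) = Inverse-Gamma(9.5, 57.41).
The mode of Inverse-Gamma(a, b) is b/(a+1) = 57.41/10.5 ≈ 5.4676.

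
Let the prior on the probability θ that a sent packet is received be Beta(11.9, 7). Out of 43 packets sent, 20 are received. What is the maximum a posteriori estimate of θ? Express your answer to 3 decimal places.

Prior: Beta(11.9, 7).
Data: 20 successes in 43 trials. The binomial likelihood contributes θ^20(1−θ)^23, so the posterior is Beta(11.9+20, 7+23) = Beta(31.9, 30).
For Beta(a, b) with a, b > 1 the mode is (a−1)/(a+b−2) = 30.9/59.9 ≈ 0.516.

θ̂_MAP = 0.516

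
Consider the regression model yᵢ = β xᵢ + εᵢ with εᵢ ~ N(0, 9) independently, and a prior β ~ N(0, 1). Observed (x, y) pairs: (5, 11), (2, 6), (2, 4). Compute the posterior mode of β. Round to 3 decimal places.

log p(β | y) = −Σ(yᵢ − βxᵢ)²/(2·9) − β²/(2·1) + const.
Setting the derivative to zero: Σxᵢ(yᵢ − βxᵢ)/9 − β/1 = 0, so β = Σxᵢyᵢ / (Σxᵢ² + σ²/τ²).
Σxᵢyᵢ = 5·11 + 2·6 + 2·4 = 75; Σxᵢ² = 33; σ²/τ² = 9.
β̂_MAP = 75 / (33 + 9) = 75/42 ≈ 1.786.

β̂_MAP = 1.786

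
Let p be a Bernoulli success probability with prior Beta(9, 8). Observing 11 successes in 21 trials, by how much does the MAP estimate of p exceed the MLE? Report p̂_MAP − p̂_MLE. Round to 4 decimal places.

Posterior is Beta(20, 18); MAP = (20−1)/(38−2) = 19/36 ≈ 0.52778.
MLE ignores the prior: p̂_MLE = k/n = 11/21 ≈ 0.52381.
Difference = 19/36 − 11/21 = 1/252 ≈ 0.0040.

MAP − MLE = 0.0040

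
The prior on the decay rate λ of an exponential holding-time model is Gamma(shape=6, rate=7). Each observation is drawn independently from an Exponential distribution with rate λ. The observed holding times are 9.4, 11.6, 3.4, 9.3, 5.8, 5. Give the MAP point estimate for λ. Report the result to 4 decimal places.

The Exponential(rate=λ) likelihood is ∝ λ^n e^(−λΣtᵢ). Here n = 6 and Σtᵢ = 9.4 + 11.6 + 3.4 + 9.3 + 5.8 + 5 = 44.5.
Posterior ∝ λ^5e^(−7λ) · λ^6e^(−44.5λ) = λ^11e^(−51.5λ), i.e. Gamma(12, 51.5).
Mode = (a−1)/b = 11/51.5 ≈ 0.2136.

λ̂_MAP = 0.2136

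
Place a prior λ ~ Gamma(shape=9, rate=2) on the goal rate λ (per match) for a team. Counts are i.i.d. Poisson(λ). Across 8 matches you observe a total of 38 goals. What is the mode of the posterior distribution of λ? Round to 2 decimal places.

λ̂_MAP = 4.60

Σxᵢ = 38, n = 8.
Posterior ∝ λ^8e^(−2λ) · λ^38e^(−8λ) = λ^46e^(−10λ), i.e. Gamma(shape=47, rate=10).
The mode of a Gamma(a, b) with a ≥ 1 (shape–rate) is (a−1)/b = 46/10 ≈ 4.60.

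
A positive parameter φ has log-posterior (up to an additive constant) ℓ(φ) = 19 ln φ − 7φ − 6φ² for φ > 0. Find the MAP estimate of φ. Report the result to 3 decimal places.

φ̂_MAP = 1.000

ℓ'(φ) = 19/φ − 7 − 12φ. Setting this to zero and multiplying by φ: 12φ² + 7φ − 19 = 0.
φ = (−7 + √(7² + 4·12·19)) / (2·12) = (−7 + √961) / 24 = (−7 + 31)/24 = 1.
ℓ''(φ) = −19/φ² − 12 < 0, confirming a maximum.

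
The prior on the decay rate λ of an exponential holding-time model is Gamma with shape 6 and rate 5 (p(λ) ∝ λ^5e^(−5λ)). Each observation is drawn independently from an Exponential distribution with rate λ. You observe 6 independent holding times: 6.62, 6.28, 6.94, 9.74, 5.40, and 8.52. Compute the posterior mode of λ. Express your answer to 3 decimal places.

The Exponential(rate=λ) likelihood is ∝ λ^n e^(−λΣtᵢ). Here n = 6 and Σtᵢ = 6.62 + 6.28 + 6.94 + 9.74 + 5.40 + 8.52 = 43.50.
Posterior ∝ λ^5e^(−5λ) · λ^6e^(−43.50λ) = λ^11e^(−48.50λ), i.e. Gamma(12, 48.50).
Mode = (a−1)/b = 11/48.50 ≈ 0.227.

λ̂_MAP = 0.227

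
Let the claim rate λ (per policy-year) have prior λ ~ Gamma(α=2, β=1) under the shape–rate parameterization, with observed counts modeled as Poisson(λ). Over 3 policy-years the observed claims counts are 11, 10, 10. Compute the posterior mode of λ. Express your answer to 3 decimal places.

Σxᵢ = 11+10+10 = 31, with n = 3.
Posterior ∝ λe^(−1λ) · λ^31e^(−3λ) = λ^32e^(−4λ), i.e. Gamma(shape=33, rate=4).
The mode of a Gamma(a, b) with a ≥ 1 (shape–rate) is (a−1)/b = 32/4 ≈ 8.000.

λ̂_MAP = 8.000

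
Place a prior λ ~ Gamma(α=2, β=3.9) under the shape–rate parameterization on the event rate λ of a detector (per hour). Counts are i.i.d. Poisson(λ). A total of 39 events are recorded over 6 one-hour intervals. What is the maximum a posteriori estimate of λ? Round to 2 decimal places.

λ̂_MAP = 4.04

Σxᵢ = 39, n = 6.
Posterior ∝ λe^(−3.9λ) · λ^39e^(−6λ) = λ^40e^(−9.9λ), i.e. Gamma(shape=41, rate=9.9).
The mode of a Gamma(a, b) with a ≥ 1 (shape–rate) is (a−1)/b = 40/9.9 ≈ 4.04.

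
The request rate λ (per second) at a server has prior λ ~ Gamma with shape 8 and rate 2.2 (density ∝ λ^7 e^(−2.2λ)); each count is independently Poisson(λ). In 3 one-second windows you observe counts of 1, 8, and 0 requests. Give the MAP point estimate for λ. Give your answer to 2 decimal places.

λ̂_MAP = 3.08

Σxᵢ = 1+8+0 = 9, with n = 3.
Posterior ∝ λ^7e^(−2.2λ) · λ^9e^(−3λ) = λ^16e^(−5.2λ), i.e. Gamma(shape=17, rate=5.2).
The mode of a Gamma(a, b) with a ≥ 1 (shape–rate) is (a−1)/b = 16/5.2 ≈ 3.08.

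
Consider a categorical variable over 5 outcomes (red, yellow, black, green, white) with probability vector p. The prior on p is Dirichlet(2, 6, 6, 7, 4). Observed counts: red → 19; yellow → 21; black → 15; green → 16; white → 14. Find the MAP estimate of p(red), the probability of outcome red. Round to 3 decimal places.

The posterior is Dirichlet(αᵢ + nᵢ) = Dirichlet(21, 27, 21, 23, 18).
For a Dirichlet(a₁,…,a_K) with all aᵢ > 1, the mode has j-th component (aⱼ − 1)/(Σaᵢ − K).
Here Σaᵢ = 110 and K = 5, so p(red) = (21 − 1)/(110 − 5) = 20/105 ≈ 0.190.

MAP estimate of p(red) = 0.190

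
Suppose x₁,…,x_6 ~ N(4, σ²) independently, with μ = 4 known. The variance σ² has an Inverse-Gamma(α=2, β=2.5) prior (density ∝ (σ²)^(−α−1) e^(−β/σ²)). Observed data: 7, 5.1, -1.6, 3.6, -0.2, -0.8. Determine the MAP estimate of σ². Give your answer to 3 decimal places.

σ̂²_MAP = 7.284

Sum of squared deviations about the known mean: SS = (7−4)² + (5.1−4)² + (-1.6−4)² + (3.6−4)² + (-0.2−4)² + (-0.8−4)² = 82.41.
The Normal likelihood contributes (σ²)^(−n/2) exp(−SS/(2σ²)), so the posterior is Inverse-Gamma(α + n/2, β + SS/2) = Inverse-Gamma(5, 43.705).
The mode of Inverse-Gamma(a, b) is b/(a+1) = 43.705/6 ≈ 7.284.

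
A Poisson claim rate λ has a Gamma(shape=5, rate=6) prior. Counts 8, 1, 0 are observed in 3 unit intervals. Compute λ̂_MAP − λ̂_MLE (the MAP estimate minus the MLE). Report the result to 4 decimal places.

MAP − MLE = -1.5556

Σxᵢ = 9. Posterior is Gamma(14, 9); MAP = (14−1)/9 = 13/9 ≈ 1.44444.
MLE = x̄ = 9/3 ≈ 3.00000.
Difference = 13/9 − 9/3 = -14/9 ≈ -1.5556.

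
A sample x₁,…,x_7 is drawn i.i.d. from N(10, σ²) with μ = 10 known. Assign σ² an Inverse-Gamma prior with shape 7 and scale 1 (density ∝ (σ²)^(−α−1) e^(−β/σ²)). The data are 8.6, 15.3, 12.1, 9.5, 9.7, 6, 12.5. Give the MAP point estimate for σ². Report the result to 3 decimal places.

σ̂²_MAP = 2.567

Sum of squared deviations about the known mean: SS = (8.6−10)² + (15.3−10)² + (12.1−10)² + (9.5−10)² + (9.7−10)² + (6−10)² + (12.5−10)² = 57.05.
The Normal likelihood contributes (σ²)^(−n/2) exp(−SS/(2σ²)), so the posterior is Inverse-Gamma(α + n/2, β + SS/2) = Inverse-Gamma(10.5, 29.525).
The mode of Inverse-Gamma(a, b) is b/(a+1) = 29.525/11.5 ≈ 2.567.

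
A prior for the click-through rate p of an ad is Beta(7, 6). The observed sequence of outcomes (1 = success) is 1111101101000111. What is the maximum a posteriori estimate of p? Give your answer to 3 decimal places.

Prior: Beta(7, 6).
Data: 11 successes in 16 trials (from the sequence). The binomial likelihood contributes p^11(1−p)^5, so the posterior is Beta(7+11, 6+5) = Beta(18, 11).
For Beta(a, b) with a, b > 1 the mode is (a−1)/(a+b−2) = 17/27 ≈ 0.630.

p̂_MAP = 0.630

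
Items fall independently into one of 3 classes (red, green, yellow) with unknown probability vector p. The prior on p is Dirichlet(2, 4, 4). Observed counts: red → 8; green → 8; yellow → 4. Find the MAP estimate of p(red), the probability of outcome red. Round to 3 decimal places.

MAP estimate of p(red) = 0.333

The posterior is Dirichlet(αᵢ + nᵢ) = Dirichlet(10, 12, 8).
For a Dirichlet(a₁,…,a_K) with all aᵢ > 1, the mode has j-th component (aⱼ − 1)/(Σaᵢ − K).
Here Σaᵢ = 30 and K = 3, so p(red) = (10 − 1)/(30 − 3) = 9/27 ≈ 0.333.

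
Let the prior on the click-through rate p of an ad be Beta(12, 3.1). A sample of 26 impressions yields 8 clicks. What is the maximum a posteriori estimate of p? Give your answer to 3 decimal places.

p̂_MAP = 0.486

Prior: Beta(12, 3.1).
Data: 8 successes in 26 trials. The binomial likelihood contributes p^8(1−p)^18, so the posterior is Beta(12+8, 3.1+18) = Beta(20, 21.1).
For Beta(a, b) with a, b > 1 the mode is (a−1)/(a+b−2) = 19/39.1 ≈ 0.486.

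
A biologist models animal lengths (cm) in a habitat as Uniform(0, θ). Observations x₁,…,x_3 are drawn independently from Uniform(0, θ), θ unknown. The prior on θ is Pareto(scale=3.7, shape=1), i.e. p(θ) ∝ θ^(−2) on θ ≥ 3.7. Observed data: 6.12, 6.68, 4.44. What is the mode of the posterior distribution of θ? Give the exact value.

θ̂_MAP = 6.68

The Uniform(0, θ) likelihood is θ^(−n) for θ ≥ max(xᵢ), zero otherwise. Here max(xᵢ) = 6.68.
Posterior ∝ θ^(−2) · θ^(−3) = θ^(−5) on θ ≥ max(3.7, 6.68) = 6.68.
This density is strictly decreasing in θ, so the posterior mode lies at the lower boundary of the support.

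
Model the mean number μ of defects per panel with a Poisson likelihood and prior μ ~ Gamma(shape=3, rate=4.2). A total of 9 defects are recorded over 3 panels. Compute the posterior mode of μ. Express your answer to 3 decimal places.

Σxᵢ = 9, n = 3.
Posterior ∝ μ^2e^(−4.2μ) · μ^9e^(−3μ) = μ^11e^(−7.2μ), i.e. Gamma(shape=12, rate=7.2).
The mode of a Gamma(a, b) with a ≥ 1 (shape–rate) is (a−1)/b = 11/7.2 ≈ 1.528.

μ̂_MAP = 1.528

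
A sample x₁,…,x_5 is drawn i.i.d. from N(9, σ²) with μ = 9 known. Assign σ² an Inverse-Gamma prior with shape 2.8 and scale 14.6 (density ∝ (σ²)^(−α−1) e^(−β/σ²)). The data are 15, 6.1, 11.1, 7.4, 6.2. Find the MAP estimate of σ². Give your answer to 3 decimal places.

Sum of squared deviations about the known mean: SS = (15−9)² + (6.1−9)² + (11.1−9)² + (7.4−9)² + (6.2−9)² = 59.22.
The Normal likelihood contributes (σ²)^(−n/2) exp(−SS/(2σ²)), so the posterior is Inverse-Gamma(α + n/2, β + SS/2) = Inverse-Gamma(5.3, 44.21).
The mode of Inverse-Gamma(a, b) is b/(a+1) = 44.21/6.3 ≈ 7.017.

σ̂²_MAP = 7.017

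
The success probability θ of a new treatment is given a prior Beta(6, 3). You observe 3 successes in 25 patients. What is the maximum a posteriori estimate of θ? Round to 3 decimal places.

Prior: Beta(6, 3).
Data: 3 successes in 25 trials. The binomial likelihood contributes θ^3(1−θ)^22, so the posterior is Beta(6+3, 3+22) = Beta(9, 25).
For Beta(a, b) with a, b > 1 the mode is (a−1)/(a+b−2) = 8/32 ≈ 0.250.

θ̂_MAP = 0.250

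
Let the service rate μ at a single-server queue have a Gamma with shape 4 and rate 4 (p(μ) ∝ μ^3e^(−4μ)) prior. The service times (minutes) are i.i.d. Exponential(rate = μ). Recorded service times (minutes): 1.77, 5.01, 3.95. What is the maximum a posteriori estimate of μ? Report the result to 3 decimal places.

The Exponential(rate=μ) likelihood is ∝ μ^n e^(−μΣtᵢ). Here n = 3 and Σtᵢ = 1.77 + 5.01 + 3.95 = 10.73.
Posterior ∝ μ^3e^(−4μ) · μ^3e^(−10.73μ) = μ^6e^(−14.73μ), i.e. Gamma(7, 14.73).
Mode = (a−1)/b = 6/14.73 ≈ 0.407.

μ̂_MAP = 0.407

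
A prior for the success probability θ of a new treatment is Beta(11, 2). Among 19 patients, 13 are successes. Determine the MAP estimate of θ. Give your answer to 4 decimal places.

θ̂_MAP = 0.7667

Prior: Beta(11, 2).
Data: 13 successes in 19 trials. The binomial likelihood contributes θ^13(1−θ)^6, so the posterior is Beta(11+13, 2+6) = Beta(24, 8).
For Beta(a, b) with a, b > 1 the mode is (a−1)/(a+b−2) = 23/30 ≈ 0.7667.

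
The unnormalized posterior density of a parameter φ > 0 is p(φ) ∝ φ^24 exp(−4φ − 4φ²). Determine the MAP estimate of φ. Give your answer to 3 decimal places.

φ̂_MAP = 1.500

ℓ'(φ) = 24/φ − 4 − 8φ. Setting this to zero and multiplying by φ: 8φ² + 4φ − 24 = 0.
φ = (−4 + √(4² + 4·8·24)) / (2·8) = (−4 + √784) / 16 = (−4 + 28)/16 = 3/2.
ℓ''(φ) = −24/φ² − 8 < 0, confirming a maximum.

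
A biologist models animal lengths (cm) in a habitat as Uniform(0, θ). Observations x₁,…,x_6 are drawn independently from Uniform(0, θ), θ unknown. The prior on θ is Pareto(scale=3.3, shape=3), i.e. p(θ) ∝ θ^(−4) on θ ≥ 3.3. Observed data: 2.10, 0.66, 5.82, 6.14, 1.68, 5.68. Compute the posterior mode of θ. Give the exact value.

The Uniform(0, θ) likelihood is θ^(−n) for θ ≥ max(xᵢ), zero otherwise. Here max(xᵢ) = 6.14.
Posterior ∝ θ^(−4) · θ^(−6) = θ^(−10) on θ ≥ max(3.3, 6.14) = 6.14.
This density is strictly decreasing in θ, so the posterior mode lies at the lower boundary of the support.

θ̂_MAP = 6.14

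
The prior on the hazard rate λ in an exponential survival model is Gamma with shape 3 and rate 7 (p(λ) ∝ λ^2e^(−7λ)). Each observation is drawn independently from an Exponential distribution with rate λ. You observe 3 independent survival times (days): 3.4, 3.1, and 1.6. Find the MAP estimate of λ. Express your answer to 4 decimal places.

The Exponential(rate=λ) likelihood is ∝ λ^n e^(−λΣtᵢ). Here n = 3 and Σtᵢ = 3.4 + 3.1 + 1.6 = 8.1.
Posterior ∝ λ^2e^(−7λ) · λ^3e^(−8.1λ) = λ^5e^(−15.1λ), i.e. Gamma(6, 15.1).
Mode = (a−1)/b = 5/15.1 ≈ 0.3311.

λ̂_MAP = 0.3311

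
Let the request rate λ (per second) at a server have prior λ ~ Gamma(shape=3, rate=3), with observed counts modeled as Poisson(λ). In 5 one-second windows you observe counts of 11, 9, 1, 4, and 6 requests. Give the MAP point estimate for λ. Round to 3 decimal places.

λ̂_MAP = 4.125

Σxᵢ = 11+9+1+4+6 = 31, with n = 5.
Posterior ∝ λ^2e^(−3λ) · λ^31e^(−5λ) = λ^33e^(−8λ), i.e. Gamma(shape=34, rate=8).
The mode of a Gamma(a, b) with a ≥ 1 (shape–rate) is (a−1)/b = 33/8 ≈ 4.125.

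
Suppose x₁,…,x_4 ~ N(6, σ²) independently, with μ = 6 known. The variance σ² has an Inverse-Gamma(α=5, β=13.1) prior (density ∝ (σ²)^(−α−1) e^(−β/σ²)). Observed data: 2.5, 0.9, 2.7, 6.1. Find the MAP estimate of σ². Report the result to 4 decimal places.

Sum of squared deviations about the known mean: SS = (2.5−6)² + (0.9−6)² + (2.7−6)² + (6.1−6)² = 49.16.
The Normal likelihood contributes (σ²)^(−n/2) exp(−SS/(2σ²)), so the posterior is Inverse-Gamma(α + n/2, β + SS/2) = Inverse-Gamma(7, 37.68).
The mode of Inverse-Gamma(a, b) is b/(a+1) = 37.68/8 ≈ 4.7100.

σ̂²_MAP = 4.7100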